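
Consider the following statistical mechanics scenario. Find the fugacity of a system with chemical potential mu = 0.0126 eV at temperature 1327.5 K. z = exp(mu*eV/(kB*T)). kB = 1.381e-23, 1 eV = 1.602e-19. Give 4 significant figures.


Step 1: Convert mu to Joules: 0.0126*1.602e-19 = 2.019e-21 J
Step 2: kB*T = 1.381e-23*1327.5 = 1.833e-20 J
Step 3: mu/(kB*T) = 0.1101
Step 4: z = exp(0.1101) = 1.116

1.116


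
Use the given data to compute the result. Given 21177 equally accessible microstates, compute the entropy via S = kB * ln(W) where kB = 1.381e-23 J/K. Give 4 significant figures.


Step 1: ln(W) = ln(21177) = 9.961
Step 2: S = kB * ln(W) = 1.381e-23 * 9.961
Step 3: S = 1.376e-22 J/K

1.376e-22


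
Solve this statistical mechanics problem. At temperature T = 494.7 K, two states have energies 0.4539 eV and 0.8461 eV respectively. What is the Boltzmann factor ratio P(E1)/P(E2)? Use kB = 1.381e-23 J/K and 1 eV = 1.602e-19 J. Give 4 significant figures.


Step 1: Compute energy difference dE = E1 - E2 = 0.4539 - 0.8461 = -0.3922 eV
Step 2: Convert to Joules: dE_J = -0.3922 * 1.602e-19 = -6.283e-20 J
Step 3: Compute exponent = -dE_J / (kB * T) = -(-6.283e-20) / (1.381e-23 * 494.7) = 9.197
Step 4: P(E1)/P(E2) = exp(9.197) = 9865

9865


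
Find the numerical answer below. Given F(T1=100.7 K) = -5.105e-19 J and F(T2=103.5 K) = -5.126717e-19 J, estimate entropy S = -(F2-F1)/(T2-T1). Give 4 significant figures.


Step 1: dF = F2 - F1 = -5.126717e-19 - (-5.105e-19) = -2.1717e-21 J
Step 2: dT = T2 - T1 = 103.5 - 100.7 = 2.8 K
Step 3: S = -dF/dT = -(-2.1717e-21)/2.8 = 7.756e-22 J/K

7.756e-22


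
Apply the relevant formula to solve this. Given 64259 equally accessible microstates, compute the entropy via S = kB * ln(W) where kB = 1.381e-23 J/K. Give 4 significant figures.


Step 1: ln(W) = ln(64259) = 11.07
Step 2: S = kB * ln(W) = 1.381e-23 * 11.07
Step 3: S = 1.529e-22 J/K

1.529e-22


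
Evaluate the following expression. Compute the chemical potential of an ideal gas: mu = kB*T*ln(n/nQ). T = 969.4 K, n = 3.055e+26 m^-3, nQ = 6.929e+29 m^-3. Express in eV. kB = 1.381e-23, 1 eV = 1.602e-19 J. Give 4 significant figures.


Step 1: n/nQ = 3.055e+26/6.929e+29 = 0.0004409
Step 2: ln(n/nQ) = -7.727
Step 3: mu = kB*T*ln(n/nQ) = 1.339e-20*-7.727 = -1.034e-19 J
Step 4: Convert to eV: -1.034e-19/1.602e-19 = -0.6457 eV

-0.6457


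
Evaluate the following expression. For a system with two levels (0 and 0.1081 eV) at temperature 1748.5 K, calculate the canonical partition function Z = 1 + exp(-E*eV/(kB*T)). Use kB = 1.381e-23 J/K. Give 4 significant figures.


Step 1: Compute beta*E = E*eV/(kB*T) = 0.1081*1.602e-19/(1.381e-23*1748.5) = 0.7172
Step 2: exp(-beta*E) = exp(-0.7172) = 0.4881
Step 3: Z = 1 + 0.4881 = 1.488

1.488


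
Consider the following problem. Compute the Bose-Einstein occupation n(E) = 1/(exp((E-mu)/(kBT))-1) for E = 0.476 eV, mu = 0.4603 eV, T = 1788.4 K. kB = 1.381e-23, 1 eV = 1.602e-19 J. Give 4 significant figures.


Step 1: (E - mu) = 0.0157 eV
Step 2: x = (E-mu)*eV/(kB*T) = 0.0157*1.602e-19/(1.381e-23*1788.4) = 0.1018
Step 3: exp(x) = 1.107
Step 4: n = 1/(exp(x)-1) = 9.328

9.328


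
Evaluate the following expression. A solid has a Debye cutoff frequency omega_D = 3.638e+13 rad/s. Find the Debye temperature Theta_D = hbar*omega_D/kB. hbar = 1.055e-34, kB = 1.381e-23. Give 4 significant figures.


Step 1: hbar*omega_D = 1.055e-34 * 3.638e+13 = 3.838e-21 J
Step 2: Theta_D = 3.838e-21 / 1.381e-23
Step 3: Theta_D = 277.9 K

277.9


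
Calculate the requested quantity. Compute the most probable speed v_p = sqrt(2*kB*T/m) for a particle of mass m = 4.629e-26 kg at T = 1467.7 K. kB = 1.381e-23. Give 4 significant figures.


Step 1: Numerator = 2*kB*T = 2*1.381e-23*1467.7 = 4.054e-20
Step 2: Ratio = 4.054e-20 / 4.629e-26 = 8.757e+05
Step 3: v_p = sqrt(8.757e+05) = 935.8 m/s

935.8


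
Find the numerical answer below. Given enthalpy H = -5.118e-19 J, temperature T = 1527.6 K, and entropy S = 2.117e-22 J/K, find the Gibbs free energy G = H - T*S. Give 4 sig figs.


Step 1: T*S = 1527.6 * 2.117e-22 = 3.234e-19 J
Step 2: G = H - T*S = -5.118e-19 - 3.234e-19
Step 3: G = -8.352e-19 J

-8.352e-19


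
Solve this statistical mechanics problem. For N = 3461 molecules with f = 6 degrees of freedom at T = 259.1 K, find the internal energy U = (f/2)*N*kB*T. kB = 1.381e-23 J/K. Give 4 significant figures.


Step 1: f/2 = 6/2 = 3.0
Step 2: N*kB*T = 3461*1.381e-23*259.1 = 1.238e-17
Step 3: U = 3.0 * 1.238e-17 = 3.715e-17 J

3.715e-17


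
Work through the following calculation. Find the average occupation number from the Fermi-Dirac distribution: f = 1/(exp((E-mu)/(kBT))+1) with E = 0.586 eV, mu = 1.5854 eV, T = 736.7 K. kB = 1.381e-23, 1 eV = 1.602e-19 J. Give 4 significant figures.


Step 1: (E - mu) = 0.586 - 1.5854 = -0.9994 eV
Step 2: Convert: (E-mu)*eV = -1.601e-19 J
Step 3: x = (E-mu)*eV/(kB*T) = -15.74
Step 4: f = 1/(exp(-15.74)+1) = 1

1


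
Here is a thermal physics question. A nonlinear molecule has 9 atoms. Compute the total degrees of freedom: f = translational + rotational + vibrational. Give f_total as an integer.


Step 1: Translational DOF = 3
Step 2: Rotational DOF (nonlinear) = 3
Step 3: Vibrational DOF = 3*9 - 6 = 21
Step 4: Total = 3 + 3 + 21 = 27

27


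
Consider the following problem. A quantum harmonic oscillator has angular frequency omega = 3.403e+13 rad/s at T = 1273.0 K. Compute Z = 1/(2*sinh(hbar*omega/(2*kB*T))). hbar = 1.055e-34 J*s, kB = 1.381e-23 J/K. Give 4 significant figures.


Step 1: Compute x = hbar*omega/(kB*T) = 1.055e-34*3.403e+13/(1.381e-23*1273.0) = 0.2042
Step 2: x/2 = 0.1021
Step 3: sinh(x/2) = 0.1023
Step 4: Z = 1/(2*0.1023) = 4.888

4.888


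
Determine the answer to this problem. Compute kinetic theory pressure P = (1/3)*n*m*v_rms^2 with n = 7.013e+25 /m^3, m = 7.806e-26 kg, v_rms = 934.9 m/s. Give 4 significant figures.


Step 1: v_rms^2 = 934.9^2 = 8.74e+05
Step 2: n*m = 7.013e+25*7.806e-26 = 5.474
Step 3: P = (1/3)*5.474*8.74e+05 = 1.595e+06 Pa

1.595e+06


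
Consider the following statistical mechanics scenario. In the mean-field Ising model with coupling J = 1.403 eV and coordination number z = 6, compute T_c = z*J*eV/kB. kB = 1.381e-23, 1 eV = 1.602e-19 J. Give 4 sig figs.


Step 1: z*J = 6*1.403 = 8.418 eV
Step 2: Convert to Joules: 8.418*1.602e-19 = 1.349e-18 J
Step 3: T_c = 1.349e-18 / 1.381e-23 = 9.765e+04 K

9.765e+04


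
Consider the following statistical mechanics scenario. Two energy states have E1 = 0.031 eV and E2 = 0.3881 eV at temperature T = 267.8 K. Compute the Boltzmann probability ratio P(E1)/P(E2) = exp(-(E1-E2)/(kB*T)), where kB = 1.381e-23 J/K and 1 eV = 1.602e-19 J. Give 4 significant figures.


Step 1: Compute energy difference dE = E1 - E2 = 0.031 - 0.3881 = -0.3571 eV
Step 2: Convert to Joules: dE_J = -0.3571 * 1.602e-19 = -5.721e-20 J
Step 3: Compute exponent = -dE_J / (kB * T) = -(-5.721e-20) / (1.381e-23 * 267.8) = 15.47
Step 4: P(E1)/P(E2) = exp(15.47) = 5.223e+06

5.223e+06


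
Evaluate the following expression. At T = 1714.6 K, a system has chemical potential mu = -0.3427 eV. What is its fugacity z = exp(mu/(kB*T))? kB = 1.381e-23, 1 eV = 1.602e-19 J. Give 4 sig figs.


Step 1: Convert mu to Joules: -0.3427*1.602e-19 = -5.49e-20 J
Step 2: kB*T = 1.381e-23*1714.6 = 2.368e-20 J
Step 3: mu/(kB*T) = -2.319
Step 4: z = exp(-2.319) = 0.09841

0.09841


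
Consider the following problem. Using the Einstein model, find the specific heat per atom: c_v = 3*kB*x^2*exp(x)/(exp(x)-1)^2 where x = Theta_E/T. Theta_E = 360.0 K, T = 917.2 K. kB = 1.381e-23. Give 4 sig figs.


Step 1: x = Theta_E/T = 360.0/917.2 = 0.3925
Step 2: x^2 = 0.1541
Step 3: exp(x) = 1.481
Step 4: c_v = 3*1.381e-23*0.1541*1.481/(1.481-1)^2 = 4.09e-23

4.09e-23


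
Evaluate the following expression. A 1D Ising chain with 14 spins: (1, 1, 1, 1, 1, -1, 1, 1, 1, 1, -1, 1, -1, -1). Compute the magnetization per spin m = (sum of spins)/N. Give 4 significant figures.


Step 1: Count up spins (+1): 10, down spins (-1): 4
Step 2: Total magnetization M = 10 - 4 = 6
Step 3: m = M/N = 6/14 = 0.4286

0.4286


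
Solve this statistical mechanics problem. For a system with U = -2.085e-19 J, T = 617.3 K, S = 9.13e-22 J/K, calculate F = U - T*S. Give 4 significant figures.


Step 1: T*S = 617.3 * 9.13e-22 = 5.636e-19 J
Step 2: F = U - T*S = -2.085e-19 - 5.636e-19
Step 3: F = -7.721e-19 J

-7.721e-19


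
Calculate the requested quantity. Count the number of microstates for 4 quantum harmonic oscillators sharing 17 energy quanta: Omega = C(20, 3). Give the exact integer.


Step 1: Use binomial coefficient C(20, 3)
Step 2: Numerator = 20! / 17!
Step 3: Denominator = 3!
Step 4: Omega = 1140

1140


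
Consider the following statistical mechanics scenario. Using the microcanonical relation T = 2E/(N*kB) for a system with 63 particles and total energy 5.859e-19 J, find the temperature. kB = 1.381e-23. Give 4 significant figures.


Step 1: Numerator = 2*E = 2*5.859e-19 = 1.172e-18 J
Step 2: Denominator = N*kB = 63*1.381e-23 = 8.7e-22
Step 3: T = 1.172e-18 / 8.7e-22 = 1347 K

1347


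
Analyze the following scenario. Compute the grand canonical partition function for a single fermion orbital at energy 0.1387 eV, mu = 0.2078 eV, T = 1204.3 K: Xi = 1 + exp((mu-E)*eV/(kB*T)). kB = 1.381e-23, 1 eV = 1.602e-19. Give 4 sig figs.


Step 1: (mu - E) = 0.2078 - 0.1387 = 0.0691 eV
Step 2: x = (mu-E)*eV/(kB*T) = 0.0691*1.602e-19/(1.381e-23*1204.3) = 0.6656
Step 3: exp(x) = 1.946
Step 4: Xi = 1 + 1.946 = 2.946

2.946


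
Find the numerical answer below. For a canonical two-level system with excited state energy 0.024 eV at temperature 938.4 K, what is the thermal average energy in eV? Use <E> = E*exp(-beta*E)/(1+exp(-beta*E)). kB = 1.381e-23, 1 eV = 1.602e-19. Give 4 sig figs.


Step 1: beta*E = 0.024*1.602e-19/(1.381e-23*938.4) = 0.2967
Step 2: exp(-beta*E) = 0.7433
Step 3: <E> = 0.024*0.7433/(1+0.7433) = 0.01023 eV

0.01023


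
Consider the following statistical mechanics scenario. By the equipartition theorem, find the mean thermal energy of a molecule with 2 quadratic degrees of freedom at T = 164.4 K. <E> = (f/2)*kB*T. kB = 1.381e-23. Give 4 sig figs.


Step 1: f/2 = 2/2 = 1
Step 2: kB*T = 1.381e-23 * 164.4 = 2.27e-21
Step 3: <E> = 1 * 2.27e-21 = 2.27e-21 J

2.27e-21


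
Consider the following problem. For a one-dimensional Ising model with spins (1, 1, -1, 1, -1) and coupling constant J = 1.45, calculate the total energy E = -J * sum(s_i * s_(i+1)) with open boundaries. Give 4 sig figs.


Step 1: Nearest-neighbor products: 1, -1, -1, -1
Step 2: Sum of products = -2
Step 3: E = -1.45 * -2 = 2.9

2.9


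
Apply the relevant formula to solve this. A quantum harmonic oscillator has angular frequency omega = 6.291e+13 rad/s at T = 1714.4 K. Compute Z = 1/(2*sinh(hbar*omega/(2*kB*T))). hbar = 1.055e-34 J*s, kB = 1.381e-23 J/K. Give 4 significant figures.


Step 1: Compute x = hbar*omega/(kB*T) = 1.055e-34*6.291e+13/(1.381e-23*1714.4) = 0.2803
Step 2: x/2 = 0.1402
Step 3: sinh(x/2) = 0.1406
Step 4: Z = 1/(2*0.1406) = 3.556

3.556


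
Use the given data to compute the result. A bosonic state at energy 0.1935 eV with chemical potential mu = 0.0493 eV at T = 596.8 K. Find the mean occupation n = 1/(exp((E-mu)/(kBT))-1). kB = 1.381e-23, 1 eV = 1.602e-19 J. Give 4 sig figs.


Step 1: (E - mu) = 0.1442 eV
Step 2: x = (E-mu)*eV/(kB*T) = 0.1442*1.602e-19/(1.381e-23*596.8) = 2.803
Step 3: exp(x) = 16.49
Step 4: n = 1/(exp(x)-1) = 0.06455

0.06455


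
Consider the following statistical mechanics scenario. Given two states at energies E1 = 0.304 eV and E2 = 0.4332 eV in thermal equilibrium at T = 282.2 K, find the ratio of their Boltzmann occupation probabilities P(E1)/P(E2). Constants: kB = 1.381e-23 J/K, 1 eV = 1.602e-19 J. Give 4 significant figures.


Step 1: Compute energy difference dE = E1 - E2 = 0.304 - 0.4332 = -0.1292 eV
Step 2: Convert to Joules: dE_J = -0.1292 * 1.602e-19 = -2.07e-20 J
Step 3: Compute exponent = -dE_J / (kB * T) = -(-2.07e-20) / (1.381e-23 * 282.2) = 5.311
Step 4: P(E1)/P(E2) = exp(5.311) = 202.5

202.5


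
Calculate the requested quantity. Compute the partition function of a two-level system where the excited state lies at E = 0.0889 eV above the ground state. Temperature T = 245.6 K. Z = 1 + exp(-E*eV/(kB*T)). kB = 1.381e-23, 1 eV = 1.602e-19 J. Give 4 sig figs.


Step 1: Compute beta*E = E*eV/(kB*T) = 0.0889*1.602e-19/(1.381e-23*245.6) = 4.199
Step 2: exp(-beta*E) = exp(-4.199) = 0.01501
Step 3: Z = 1 + 0.01501 = 1.015

1.015


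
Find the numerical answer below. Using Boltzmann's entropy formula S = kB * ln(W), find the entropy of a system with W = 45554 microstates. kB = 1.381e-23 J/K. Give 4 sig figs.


Step 1: ln(W) = ln(45554) = 10.73
Step 2: S = kB * ln(W) = 1.381e-23 * 10.73
Step 3: S = 1.481e-22 J/K

1.481e-22


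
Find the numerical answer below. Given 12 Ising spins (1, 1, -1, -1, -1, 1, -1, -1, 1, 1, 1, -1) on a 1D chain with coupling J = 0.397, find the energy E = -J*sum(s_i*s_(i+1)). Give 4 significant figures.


Step 1: Nearest-neighbor products: 1, -1, 1, 1, -1, -1, 1, -1, 1, 1, -1
Step 2: Sum of products = 1
Step 3: E = -0.397 * 1 = -0.397

-0.397


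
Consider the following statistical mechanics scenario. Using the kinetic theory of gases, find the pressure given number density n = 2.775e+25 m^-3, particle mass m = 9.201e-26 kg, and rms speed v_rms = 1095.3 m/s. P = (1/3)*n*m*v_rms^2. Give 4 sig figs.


Step 1: v_rms^2 = 1095.3^2 = 1.2e+06
Step 2: n*m = 2.775e+25*9.201e-26 = 2.553
Step 3: P = (1/3)*2.553*1.2e+06 = 1.021e+06 Pa

1.021e+06


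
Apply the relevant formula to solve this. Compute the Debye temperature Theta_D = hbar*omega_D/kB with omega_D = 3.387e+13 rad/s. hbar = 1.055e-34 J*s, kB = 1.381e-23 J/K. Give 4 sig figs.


Step 1: hbar*omega_D = 1.055e-34 * 3.387e+13 = 3.573e-21 J
Step 2: Theta_D = 3.573e-21 / 1.381e-23
Step 3: Theta_D = 258.7 K

258.7


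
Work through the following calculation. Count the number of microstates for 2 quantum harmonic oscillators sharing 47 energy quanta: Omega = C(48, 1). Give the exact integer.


Step 1: Use binomial coefficient C(48, 1)
Step 2: Numerator = 48! / 47!
Step 3: Denominator = 1!
Step 4: Omega = 48

48


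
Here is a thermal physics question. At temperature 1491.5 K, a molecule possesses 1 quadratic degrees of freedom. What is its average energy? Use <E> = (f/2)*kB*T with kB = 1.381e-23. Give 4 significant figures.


Step 1: f/2 = 1/2 = 0.5
Step 2: kB*T = 1.381e-23 * 1491.5 = 2.06e-20
Step 3: <E> = 0.5 * 2.06e-20 = 1.03e-20 J

1.03e-20


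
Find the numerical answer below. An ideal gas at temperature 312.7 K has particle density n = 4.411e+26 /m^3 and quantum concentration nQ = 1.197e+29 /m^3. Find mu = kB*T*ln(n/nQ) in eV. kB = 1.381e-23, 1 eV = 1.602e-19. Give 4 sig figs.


Step 1: n/nQ = 4.411e+26/1.197e+29 = 0.003685
Step 2: ln(n/nQ) = -5.603
Step 3: mu = kB*T*ln(n/nQ) = 4.318e-21*-5.603 = -2.42e-20 J
Step 4: Convert to eV: -2.42e-20/1.602e-19 = -0.151 eV

-0.151


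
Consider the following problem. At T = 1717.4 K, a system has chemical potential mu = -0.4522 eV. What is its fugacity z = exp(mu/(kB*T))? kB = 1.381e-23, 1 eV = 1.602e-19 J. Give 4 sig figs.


Step 1: Convert mu to Joules: -0.4522*1.602e-19 = -7.244e-20 J
Step 2: kB*T = 1.381e-23*1717.4 = 2.372e-20 J
Step 3: mu/(kB*T) = -3.054
Step 4: z = exp(-3.054) = 0.04715

0.04715


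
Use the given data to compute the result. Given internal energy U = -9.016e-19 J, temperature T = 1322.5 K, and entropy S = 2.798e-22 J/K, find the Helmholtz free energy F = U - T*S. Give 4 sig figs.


Step 1: T*S = 1322.5 * 2.798e-22 = 3.7e-19 J
Step 2: F = U - T*S = -9.016e-19 - 3.7e-19
Step 3: F = -1.272e-18 J

-1.272e-18


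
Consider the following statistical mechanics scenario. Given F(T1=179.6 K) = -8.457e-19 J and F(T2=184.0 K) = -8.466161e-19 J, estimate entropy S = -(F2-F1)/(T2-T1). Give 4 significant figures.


Step 1: dF = F2 - F1 = -8.466161e-19 - (-8.457e-19) = -9.161e-22 J
Step 2: dT = T2 - T1 = 184.0 - 179.6 = 4.4 K
Step 3: S = -dF/dT = -(-9.161e-22)/4.4 = 2.082e-22 J/K

2.082e-22


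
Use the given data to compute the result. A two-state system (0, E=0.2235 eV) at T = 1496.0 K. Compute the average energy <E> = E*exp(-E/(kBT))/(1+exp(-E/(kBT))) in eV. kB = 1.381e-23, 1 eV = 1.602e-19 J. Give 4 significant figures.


Step 1: beta*E = 0.2235*1.602e-19/(1.381e-23*1496.0) = 1.733
Step 2: exp(-beta*E) = 0.1767
Step 3: <E> = 0.2235*0.1767/(1+0.1767) = 0.03357 eV

0.03357


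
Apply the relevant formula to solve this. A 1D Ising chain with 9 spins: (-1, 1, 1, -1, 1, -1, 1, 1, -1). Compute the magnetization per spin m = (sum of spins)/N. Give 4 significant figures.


Step 1: Count up spins (+1): 5, down spins (-1): 4
Step 2: Total magnetization M = 5 - 4 = 1
Step 3: m = M/N = 1/9 = 0.1111

0.1111


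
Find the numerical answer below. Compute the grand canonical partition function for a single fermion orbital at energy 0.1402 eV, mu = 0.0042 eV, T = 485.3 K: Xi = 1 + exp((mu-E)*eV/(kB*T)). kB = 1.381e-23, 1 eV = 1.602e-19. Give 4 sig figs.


Step 1: (mu - E) = 0.0042 - 0.1402 = -0.136 eV
Step 2: x = (mu-E)*eV/(kB*T) = -0.136*1.602e-19/(1.381e-23*485.3) = -3.251
Step 3: exp(x) = 0.03874
Step 4: Xi = 1 + 0.03874 = 1.039

1.039


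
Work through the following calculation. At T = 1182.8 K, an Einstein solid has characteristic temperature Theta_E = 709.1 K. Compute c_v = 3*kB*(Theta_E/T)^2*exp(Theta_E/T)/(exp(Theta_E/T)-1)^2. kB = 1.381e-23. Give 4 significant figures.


Step 1: x = Theta_E/T = 709.1/1182.8 = 0.5995
Step 2: x^2 = 0.3594
Step 3: exp(x) = 1.821
Step 4: c_v = 3*1.381e-23*0.3594*1.821/(1.821-1)^2 = 4.021e-23

4.021e-23


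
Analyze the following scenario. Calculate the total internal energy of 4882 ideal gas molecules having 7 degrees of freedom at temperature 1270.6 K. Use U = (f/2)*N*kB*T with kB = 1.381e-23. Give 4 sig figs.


Step 1: f/2 = 7/2 = 3.5
Step 2: N*kB*T = 4882*1.381e-23*1270.6 = 8.566e-17
Step 3: U = 3.5 * 8.566e-17 = 2.998e-16 J

2.998e-16


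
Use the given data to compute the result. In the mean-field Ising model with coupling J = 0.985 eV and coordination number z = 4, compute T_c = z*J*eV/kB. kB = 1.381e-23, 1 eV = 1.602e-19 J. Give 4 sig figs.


Step 1: z*J = 4*0.985 = 3.94 eV
Step 2: Convert to Joules: 3.94*1.602e-19 = 6.312e-19 J
Step 3: T_c = 6.312e-19 / 1.381e-23 = 4.571e+04 K

4.571e+04


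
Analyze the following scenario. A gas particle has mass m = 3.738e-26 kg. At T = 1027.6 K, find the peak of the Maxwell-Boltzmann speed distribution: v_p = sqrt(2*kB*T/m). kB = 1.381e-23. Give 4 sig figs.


Step 1: Numerator = 2*kB*T = 2*1.381e-23*1027.6 = 2.838e-20
Step 2: Ratio = 2.838e-20 / 3.738e-26 = 7.593e+05
Step 3: v_p = sqrt(7.593e+05) = 871.4 m/s

871.4


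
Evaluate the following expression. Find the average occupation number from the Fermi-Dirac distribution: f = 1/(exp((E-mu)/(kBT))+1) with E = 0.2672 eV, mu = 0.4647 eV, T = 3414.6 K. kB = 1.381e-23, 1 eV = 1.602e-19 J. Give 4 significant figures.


Step 1: (E - mu) = 0.2672 - 0.4647 = -0.1975 eV
Step 2: Convert: (E-mu)*eV = -3.164e-20 J
Step 3: x = (E-mu)*eV/(kB*T) = -0.671
Step 4: f = 1/(exp(-0.671)+1) = 0.6617

0.6617


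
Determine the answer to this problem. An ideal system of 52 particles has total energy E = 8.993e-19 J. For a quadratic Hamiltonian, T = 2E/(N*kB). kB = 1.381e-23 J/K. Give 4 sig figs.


Step 1: Numerator = 2*E = 2*8.993e-19 = 1.799e-18 J
Step 2: Denominator = N*kB = 52*1.381e-23 = 7.181e-22
Step 3: T = 1.799e-18 / 7.181e-22 = 2505 K

2505


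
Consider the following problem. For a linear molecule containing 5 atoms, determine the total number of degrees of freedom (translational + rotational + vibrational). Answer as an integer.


Step 1: Translational DOF = 3
Step 2: Rotational DOF (linear) = 2
Step 3: Vibrational DOF = 3*5 - 5 = 10
Step 4: Total = 3 + 2 + 10 = 15

15


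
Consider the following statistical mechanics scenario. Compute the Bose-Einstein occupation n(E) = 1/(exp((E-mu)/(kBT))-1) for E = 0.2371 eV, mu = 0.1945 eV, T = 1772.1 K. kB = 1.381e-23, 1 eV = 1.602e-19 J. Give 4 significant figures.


Step 1: (E - mu) = 0.0426 eV
Step 2: x = (E-mu)*eV/(kB*T) = 0.0426*1.602e-19/(1.381e-23*1772.1) = 0.2789
Step 3: exp(x) = 1.322
Step 4: n = 1/(exp(x)-1) = 3.109

3.109


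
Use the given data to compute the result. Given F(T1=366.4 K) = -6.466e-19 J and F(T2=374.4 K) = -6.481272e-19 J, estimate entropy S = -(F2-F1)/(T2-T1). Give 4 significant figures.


Step 1: dF = F2 - F1 = -6.481272e-19 - (-6.466e-19) = -1.5272e-21 J
Step 2: dT = T2 - T1 = 374.4 - 366.4 = 8 K
Step 3: S = -dF/dT = -(-1.5272e-21)/8 = 1.909e-22 J/K

1.909e-22


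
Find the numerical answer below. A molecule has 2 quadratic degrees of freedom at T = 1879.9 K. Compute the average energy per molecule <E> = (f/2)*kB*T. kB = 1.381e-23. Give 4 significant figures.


Step 1: f/2 = 2/2 = 1
Step 2: kB*T = 1.381e-23 * 1879.9 = 2.596e-20
Step 3: <E> = 1 * 2.596e-20 = 2.596e-20 J

2.596e-20


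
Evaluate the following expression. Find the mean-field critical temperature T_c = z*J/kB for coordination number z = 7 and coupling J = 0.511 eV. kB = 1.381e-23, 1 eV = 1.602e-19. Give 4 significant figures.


Step 1: z*J = 7*0.511 = 3.577 eV
Step 2: Convert to Joules: 3.577*1.602e-19 = 5.73e-19 J
Step 3: T_c = 5.73e-19 / 1.381e-23 = 4.149e+04 K

4.149e+04


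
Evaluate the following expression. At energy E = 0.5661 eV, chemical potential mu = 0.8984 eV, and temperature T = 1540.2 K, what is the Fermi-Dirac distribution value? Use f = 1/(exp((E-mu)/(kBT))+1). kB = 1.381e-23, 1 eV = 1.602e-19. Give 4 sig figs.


Step 1: (E - mu) = 0.5661 - 0.8984 = -0.3323 eV
Step 2: Convert: (E-mu)*eV = -5.323e-20 J
Step 3: x = (E-mu)*eV/(kB*T) = -2.503
Step 4: f = 1/(exp(-2.503)+1) = 0.9243

0.9243


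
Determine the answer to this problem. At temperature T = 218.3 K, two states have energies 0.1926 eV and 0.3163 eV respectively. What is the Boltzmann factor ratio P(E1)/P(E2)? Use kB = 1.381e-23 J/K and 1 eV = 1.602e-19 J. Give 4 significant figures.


Step 1: Compute energy difference dE = E1 - E2 = 0.1926 - 0.3163 = -0.1237 eV
Step 2: Convert to Joules: dE_J = -0.1237 * 1.602e-19 = -1.982e-20 J
Step 3: Compute exponent = -dE_J / (kB * T) = -(-1.982e-20) / (1.381e-23 * 218.3) = 6.573
Step 4: P(E1)/P(E2) = exp(6.573) = 715.7

715.7


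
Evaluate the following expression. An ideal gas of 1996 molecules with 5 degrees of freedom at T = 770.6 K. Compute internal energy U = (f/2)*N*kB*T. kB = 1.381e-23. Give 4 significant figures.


Step 1: f/2 = 5/2 = 2.5
Step 2: N*kB*T = 1996*1.381e-23*770.6 = 2.124e-17
Step 3: U = 2.5 * 2.124e-17 = 5.31e-17 J

5.31e-17


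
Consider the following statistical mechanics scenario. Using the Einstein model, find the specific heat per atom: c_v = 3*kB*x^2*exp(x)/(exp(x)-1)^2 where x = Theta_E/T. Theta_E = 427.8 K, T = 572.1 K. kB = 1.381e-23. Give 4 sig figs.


Step 1: x = Theta_E/T = 427.8/572.1 = 0.7478
Step 2: x^2 = 0.5592
Step 3: exp(x) = 2.112
Step 4: c_v = 3*1.381e-23*0.5592*2.112/(2.112-1)^2 = 3.955e-23

3.955e-23


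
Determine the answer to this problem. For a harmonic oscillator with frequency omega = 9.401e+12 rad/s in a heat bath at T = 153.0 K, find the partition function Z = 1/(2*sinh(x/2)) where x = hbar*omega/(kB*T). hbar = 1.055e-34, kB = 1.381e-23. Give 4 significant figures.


Step 1: Compute x = hbar*omega/(kB*T) = 1.055e-34*9.401e+12/(1.381e-23*153.0) = 0.4694
Step 2: x/2 = 0.2347
Step 3: sinh(x/2) = 0.2369
Step 4: Z = 1/(2*0.2369) = 2.111

2.111


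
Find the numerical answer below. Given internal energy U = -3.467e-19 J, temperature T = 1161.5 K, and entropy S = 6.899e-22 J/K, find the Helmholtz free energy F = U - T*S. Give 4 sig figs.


Step 1: T*S = 1161.5 * 6.899e-22 = 8.013e-19 J
Step 2: F = U - T*S = -3.467e-19 - 8.013e-19
Step 3: F = -1.148e-18 J

-1.148e-18


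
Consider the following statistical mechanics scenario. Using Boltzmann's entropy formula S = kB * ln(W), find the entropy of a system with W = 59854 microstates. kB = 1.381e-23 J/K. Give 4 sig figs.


Step 1: ln(W) = ln(59854) = 11
Step 2: S = kB * ln(W) = 1.381e-23 * 11
Step 3: S = 1.519e-22 J/K

1.519e-22


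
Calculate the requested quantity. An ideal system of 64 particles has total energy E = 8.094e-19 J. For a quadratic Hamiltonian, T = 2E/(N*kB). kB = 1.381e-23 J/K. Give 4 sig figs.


Step 1: Numerator = 2*E = 2*8.094e-19 = 1.619e-18 J
Step 2: Denominator = N*kB = 64*1.381e-23 = 8.838e-22
Step 3: T = 1.619e-18 / 8.838e-22 = 1832 K

1832


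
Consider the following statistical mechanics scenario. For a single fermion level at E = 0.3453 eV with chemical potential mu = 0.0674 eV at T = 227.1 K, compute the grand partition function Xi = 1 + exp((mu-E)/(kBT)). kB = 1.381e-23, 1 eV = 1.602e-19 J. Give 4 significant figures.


Step 1: (mu - E) = 0.0674 - 0.3453 = -0.2779 eV
Step 2: x = (mu-E)*eV/(kB*T) = -0.2779*1.602e-19/(1.381e-23*227.1) = -14.2
Step 3: exp(x) = 6.841e-07
Step 4: Xi = 1 + 6.841e-07 = 1

1


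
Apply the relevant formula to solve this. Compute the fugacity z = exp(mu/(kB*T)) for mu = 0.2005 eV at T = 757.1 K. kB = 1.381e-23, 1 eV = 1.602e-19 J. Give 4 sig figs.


Step 1: Convert mu to Joules: 0.2005*1.602e-19 = 3.212e-20 J
Step 2: kB*T = 1.381e-23*757.1 = 1.046e-20 J
Step 3: mu/(kB*T) = 3.072
Step 4: z = exp(3.072) = 21.59

21.59


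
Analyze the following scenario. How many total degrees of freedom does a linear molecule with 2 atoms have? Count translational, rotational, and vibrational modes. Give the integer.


Step 1: Translational DOF = 3
Step 2: Rotational DOF (linear) = 2
Step 3: Vibrational DOF = 3*2 - 5 = 1
Step 4: Total = 3 + 2 + 1 = 6

6


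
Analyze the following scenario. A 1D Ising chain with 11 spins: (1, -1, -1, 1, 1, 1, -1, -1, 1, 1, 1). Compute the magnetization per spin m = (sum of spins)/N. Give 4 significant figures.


Step 1: Count up spins (+1): 7, down spins (-1): 4
Step 2: Total magnetization M = 7 - 4 = 3
Step 3: m = M/N = 3/11 = 0.2727

0.2727


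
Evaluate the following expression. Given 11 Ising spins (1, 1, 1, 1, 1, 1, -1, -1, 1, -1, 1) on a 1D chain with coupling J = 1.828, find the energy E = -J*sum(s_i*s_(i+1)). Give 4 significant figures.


Step 1: Nearest-neighbor products: 1, 1, 1, 1, 1, -1, 1, -1, -1, -1
Step 2: Sum of products = 2
Step 3: E = -1.828 * 2 = -3.656

-3.656


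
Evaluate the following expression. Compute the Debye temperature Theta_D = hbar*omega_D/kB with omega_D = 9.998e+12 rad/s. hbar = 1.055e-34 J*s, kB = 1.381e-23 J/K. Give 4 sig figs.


Step 1: hbar*omega_D = 1.055e-34 * 9.998e+12 = 1.055e-21 J
Step 2: Theta_D = 1.055e-21 / 1.381e-23
Step 3: Theta_D = 76.38 K

76.38


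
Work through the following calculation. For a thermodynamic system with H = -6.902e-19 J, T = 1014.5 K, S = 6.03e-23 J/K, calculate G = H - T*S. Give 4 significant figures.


Step 1: T*S = 1014.5 * 6.03e-23 = 6.117e-20 J
Step 2: G = H - T*S = -6.902e-19 - 6.117e-20
Step 3: G = -7.514e-19 J

-7.514e-19


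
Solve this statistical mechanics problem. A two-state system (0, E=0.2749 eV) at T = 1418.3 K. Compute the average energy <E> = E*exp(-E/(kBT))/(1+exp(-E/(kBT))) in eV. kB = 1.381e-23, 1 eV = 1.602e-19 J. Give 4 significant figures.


Step 1: beta*E = 0.2749*1.602e-19/(1.381e-23*1418.3) = 2.248
Step 2: exp(-beta*E) = 0.1056
Step 3: <E> = 0.2749*0.1056/(1+0.1056) = 0.02625 eV

0.02625


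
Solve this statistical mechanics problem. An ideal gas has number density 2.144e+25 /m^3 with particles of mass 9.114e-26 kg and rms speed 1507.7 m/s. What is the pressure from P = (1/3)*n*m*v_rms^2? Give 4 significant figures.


Step 1: v_rms^2 = 1507.7^2 = 2.273e+06
Step 2: n*m = 2.144e+25*9.114e-26 = 1.954
Step 3: P = (1/3)*1.954*2.273e+06 = 1.481e+06 Pa

1.481e+06


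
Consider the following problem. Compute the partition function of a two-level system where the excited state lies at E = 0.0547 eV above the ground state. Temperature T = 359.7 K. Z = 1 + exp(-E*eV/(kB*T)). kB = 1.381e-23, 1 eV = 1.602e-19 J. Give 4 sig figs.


Step 1: Compute beta*E = E*eV/(kB*T) = 0.0547*1.602e-19/(1.381e-23*359.7) = 1.764
Step 2: exp(-beta*E) = exp(-1.764) = 0.1713
Step 3: Z = 1 + 0.1713 = 1.171

1.171


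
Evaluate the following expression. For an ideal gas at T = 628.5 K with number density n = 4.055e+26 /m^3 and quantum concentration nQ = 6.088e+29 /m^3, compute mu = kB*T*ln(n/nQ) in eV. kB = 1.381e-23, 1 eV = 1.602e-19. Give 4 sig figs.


Step 1: n/nQ = 4.055e+26/6.088e+29 = 0.0006661
Step 2: ln(n/nQ) = -7.314
Step 3: mu = kB*T*ln(n/nQ) = 8.68e-21*-7.314 = -6.348e-20 J
Step 4: Convert to eV: -6.348e-20/1.602e-19 = -0.3963 eV

-0.3963


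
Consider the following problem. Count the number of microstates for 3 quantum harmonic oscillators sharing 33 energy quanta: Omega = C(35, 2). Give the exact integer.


Step 1: Use binomial coefficient C(35, 2)
Step 2: Numerator = 35! / 33!
Step 3: Denominator = 2!
Step 4: Omega = 595

595


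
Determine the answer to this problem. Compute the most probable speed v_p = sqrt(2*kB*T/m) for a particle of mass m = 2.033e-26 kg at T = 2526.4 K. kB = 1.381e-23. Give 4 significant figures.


Step 1: Numerator = 2*kB*T = 2*1.381e-23*2526.4 = 6.978e-20
Step 2: Ratio = 6.978e-20 / 2.033e-26 = 3.432e+06
Step 3: v_p = sqrt(3.432e+06) = 1853 m/s

1853


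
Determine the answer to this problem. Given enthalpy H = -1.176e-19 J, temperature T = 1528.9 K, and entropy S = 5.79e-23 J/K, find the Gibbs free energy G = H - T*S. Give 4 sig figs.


Step 1: T*S = 1528.9 * 5.79e-23 = 8.852e-20 J
Step 2: G = H - T*S = -1.176e-19 - 8.852e-20
Step 3: G = -2.061e-19 J

-2.061e-19


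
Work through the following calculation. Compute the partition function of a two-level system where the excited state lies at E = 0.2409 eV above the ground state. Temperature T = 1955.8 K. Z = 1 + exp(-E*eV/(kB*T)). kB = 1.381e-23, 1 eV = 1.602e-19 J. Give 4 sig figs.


Step 1: Compute beta*E = E*eV/(kB*T) = 0.2409*1.602e-19/(1.381e-23*1955.8) = 1.429
Step 2: exp(-beta*E) = exp(-1.429) = 0.2396
Step 3: Z = 1 + 0.2396 = 1.24

1.24


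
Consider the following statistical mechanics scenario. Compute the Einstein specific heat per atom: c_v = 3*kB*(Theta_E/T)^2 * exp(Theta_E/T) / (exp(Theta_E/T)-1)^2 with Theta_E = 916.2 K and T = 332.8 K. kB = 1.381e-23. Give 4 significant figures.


Step 1: x = Theta_E/T = 916.2/332.8 = 2.753
Step 2: x^2 = 7.579
Step 3: exp(x) = 15.69
Step 4: c_v = 3*1.381e-23*7.579*15.69/(15.69-1)^2 = 2.283e-23

2.283e-23


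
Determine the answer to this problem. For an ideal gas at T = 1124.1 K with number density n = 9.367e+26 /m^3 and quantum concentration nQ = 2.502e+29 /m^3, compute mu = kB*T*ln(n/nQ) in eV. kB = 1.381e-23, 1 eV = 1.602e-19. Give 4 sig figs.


Step 1: n/nQ = 9.367e+26/2.502e+29 = 0.003744
Step 2: ln(n/nQ) = -5.588
Step 3: mu = kB*T*ln(n/nQ) = 1.552e-20*-5.588 = -8.674e-20 J
Step 4: Convert to eV: -8.674e-20/1.602e-19 = -0.5415 eV

-0.5415


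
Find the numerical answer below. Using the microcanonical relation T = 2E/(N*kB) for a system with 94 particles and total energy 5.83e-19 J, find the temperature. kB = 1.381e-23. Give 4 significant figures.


Step 1: Numerator = 2*E = 2*5.83e-19 = 1.166e-18 J
Step 2: Denominator = N*kB = 94*1.381e-23 = 1.298e-21
Step 3: T = 1.166e-18 / 1.298e-21 = 898.2 K

898.2


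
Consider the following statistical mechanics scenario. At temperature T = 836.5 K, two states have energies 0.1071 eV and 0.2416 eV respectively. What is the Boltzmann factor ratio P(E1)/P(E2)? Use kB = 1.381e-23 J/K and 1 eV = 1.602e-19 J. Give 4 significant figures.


Step 1: Compute energy difference dE = E1 - E2 = 0.1071 - 0.2416 = -0.1345 eV
Step 2: Convert to Joules: dE_J = -0.1345 * 1.602e-19 = -2.155e-20 J
Step 3: Compute exponent = -dE_J / (kB * T) = -(-2.155e-20) / (1.381e-23 * 836.5) = 1.865
Step 4: P(E1)/P(E2) = exp(1.865) = 6.457

6.457


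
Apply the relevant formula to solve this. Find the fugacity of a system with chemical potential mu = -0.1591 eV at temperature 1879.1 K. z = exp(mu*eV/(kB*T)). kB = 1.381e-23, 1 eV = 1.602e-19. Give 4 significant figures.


Step 1: Convert mu to Joules: -0.1591*1.602e-19 = -2.549e-20 J
Step 2: kB*T = 1.381e-23*1879.1 = 2.595e-20 J
Step 3: mu/(kB*T) = -0.9822
Step 4: z = exp(-0.9822) = 0.3745

0.3745


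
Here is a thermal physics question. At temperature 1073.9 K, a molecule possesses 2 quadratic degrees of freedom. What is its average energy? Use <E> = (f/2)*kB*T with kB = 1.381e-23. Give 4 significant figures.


Step 1: f/2 = 2/2 = 1
Step 2: kB*T = 1.381e-23 * 1073.9 = 1.483e-20
Step 3: <E> = 1 * 1.483e-20 = 1.483e-20 J

1.483e-20


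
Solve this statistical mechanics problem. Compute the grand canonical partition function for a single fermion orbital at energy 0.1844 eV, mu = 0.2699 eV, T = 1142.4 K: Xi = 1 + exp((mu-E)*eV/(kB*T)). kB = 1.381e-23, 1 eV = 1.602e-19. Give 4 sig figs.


Step 1: (mu - E) = 0.2699 - 0.1844 = 0.0855 eV
Step 2: x = (mu-E)*eV/(kB*T) = 0.0855*1.602e-19/(1.381e-23*1142.4) = 0.8682
Step 3: exp(x) = 2.383
Step 4: Xi = 1 + 2.383 = 3.383

3.383


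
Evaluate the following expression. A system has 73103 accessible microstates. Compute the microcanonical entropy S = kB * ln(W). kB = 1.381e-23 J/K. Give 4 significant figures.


Step 1: ln(W) = ln(73103) = 11.2
Step 2: S = kB * ln(W) = 1.381e-23 * 11.2
Step 3: S = 1.547e-22 J/K

1.547e-22


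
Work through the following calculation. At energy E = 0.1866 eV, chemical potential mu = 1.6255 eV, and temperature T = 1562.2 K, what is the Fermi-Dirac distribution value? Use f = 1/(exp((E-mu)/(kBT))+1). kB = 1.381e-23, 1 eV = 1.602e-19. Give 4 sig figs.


Step 1: (E - mu) = 0.1866 - 1.6255 = -1.439 eV
Step 2: Convert: (E-mu)*eV = -2.305e-19 J
Step 3: x = (E-mu)*eV/(kB*T) = -10.68
Step 4: f = 1/(exp(-10.68)+1) = 1

1


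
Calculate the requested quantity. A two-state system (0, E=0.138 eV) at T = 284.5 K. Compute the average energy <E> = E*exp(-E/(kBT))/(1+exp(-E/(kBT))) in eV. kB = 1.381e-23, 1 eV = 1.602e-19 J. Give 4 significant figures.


Step 1: beta*E = 0.138*1.602e-19/(1.381e-23*284.5) = 5.627
Step 2: exp(-beta*E) = 0.0036
Step 3: <E> = 0.138*0.0036/(1+0.0036) = 0.000495 eV

0.000495


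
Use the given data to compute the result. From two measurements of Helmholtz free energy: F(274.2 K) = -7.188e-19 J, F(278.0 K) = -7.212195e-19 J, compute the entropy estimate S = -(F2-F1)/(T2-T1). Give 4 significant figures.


Step 1: dF = F2 - F1 = -7.212195e-19 - (-7.188e-19) = -2.4195e-21 J
Step 2: dT = T2 - T1 = 278.0 - 274.2 = 3.8 K
Step 3: S = -dF/dT = -(-2.4195e-21)/3.8 = 6.367e-22 J/K

6.367e-22


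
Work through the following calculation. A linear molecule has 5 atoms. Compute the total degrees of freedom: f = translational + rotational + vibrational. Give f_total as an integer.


Step 1: Translational DOF = 3
Step 2: Rotational DOF (linear) = 2
Step 3: Vibrational DOF = 3*5 - 5 = 10
Step 4: Total = 3 + 2 + 10 = 15

15


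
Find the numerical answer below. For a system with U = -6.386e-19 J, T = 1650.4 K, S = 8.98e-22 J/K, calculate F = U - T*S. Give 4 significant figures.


Step 1: T*S = 1650.4 * 8.98e-22 = 1.482e-18 J
Step 2: F = U - T*S = -6.386e-19 - 1.482e-18
Step 3: F = -2.121e-18 J

-2.121e-18


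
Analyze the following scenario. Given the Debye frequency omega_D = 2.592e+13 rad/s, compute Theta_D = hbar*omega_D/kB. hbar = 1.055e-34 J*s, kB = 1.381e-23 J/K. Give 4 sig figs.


Step 1: hbar*omega_D = 1.055e-34 * 2.592e+13 = 2.735e-21 J
Step 2: Theta_D = 2.735e-21 / 1.381e-23
Step 3: Theta_D = 198 K

198


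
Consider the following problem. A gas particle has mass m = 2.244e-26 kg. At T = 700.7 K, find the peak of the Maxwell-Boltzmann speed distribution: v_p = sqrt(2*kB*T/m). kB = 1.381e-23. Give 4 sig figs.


Step 1: Numerator = 2*kB*T = 2*1.381e-23*700.7 = 1.935e-20
Step 2: Ratio = 1.935e-20 / 2.244e-26 = 8.624e+05
Step 3: v_p = sqrt(8.624e+05) = 928.7 m/s

928.7


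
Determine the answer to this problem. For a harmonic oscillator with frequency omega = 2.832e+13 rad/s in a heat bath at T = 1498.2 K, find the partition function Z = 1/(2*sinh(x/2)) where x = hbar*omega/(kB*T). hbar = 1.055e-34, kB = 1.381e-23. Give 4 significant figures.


Step 1: Compute x = hbar*omega/(kB*T) = 1.055e-34*2.832e+13/(1.381e-23*1498.2) = 0.1444
Step 2: x/2 = 0.0722
Step 3: sinh(x/2) = 0.07227
Step 4: Z = 1/(2*0.07227) = 6.919

6.919


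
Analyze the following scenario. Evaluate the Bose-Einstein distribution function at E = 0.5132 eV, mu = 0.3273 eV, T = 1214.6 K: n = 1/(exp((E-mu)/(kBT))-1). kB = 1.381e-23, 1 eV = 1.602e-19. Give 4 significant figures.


Step 1: (E - mu) = 0.1859 eV
Step 2: x = (E-mu)*eV/(kB*T) = 0.1859*1.602e-19/(1.381e-23*1214.6) = 1.775
Step 3: exp(x) = 5.903
Step 4: n = 1/(exp(x)-1) = 0.204

0.204


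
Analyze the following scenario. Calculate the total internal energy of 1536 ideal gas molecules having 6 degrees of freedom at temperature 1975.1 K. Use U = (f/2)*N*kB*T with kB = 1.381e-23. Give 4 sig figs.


Step 1: f/2 = 6/2 = 3.0
Step 2: N*kB*T = 1536*1.381e-23*1975.1 = 4.19e-17
Step 3: U = 3.0 * 4.19e-17 = 1.257e-16 J

1.257e-16


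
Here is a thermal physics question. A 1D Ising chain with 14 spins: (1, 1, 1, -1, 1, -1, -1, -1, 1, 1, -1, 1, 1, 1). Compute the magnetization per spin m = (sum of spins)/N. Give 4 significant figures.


Step 1: Count up spins (+1): 9, down spins (-1): 5
Step 2: Total magnetization M = 9 - 5 = 4
Step 3: m = M/N = 4/14 = 0.2857

0.2857


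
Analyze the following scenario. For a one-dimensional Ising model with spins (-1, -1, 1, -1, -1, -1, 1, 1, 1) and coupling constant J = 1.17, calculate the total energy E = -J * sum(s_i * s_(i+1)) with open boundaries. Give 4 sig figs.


Step 1: Nearest-neighbor products: 1, -1, -1, 1, 1, -1, 1, 1
Step 2: Sum of products = 2
Step 3: E = -1.17 * 2 = -2.34

-2.34


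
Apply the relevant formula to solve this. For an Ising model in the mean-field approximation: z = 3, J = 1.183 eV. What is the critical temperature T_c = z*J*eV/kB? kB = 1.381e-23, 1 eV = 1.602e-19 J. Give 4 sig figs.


Step 1: z*J = 3*1.183 = 3.549 eV
Step 2: Convert to Joules: 3.549*1.602e-19 = 5.685e-19 J
Step 3: T_c = 5.685e-19 / 1.381e-23 = 4.117e+04 K

4.117e+04


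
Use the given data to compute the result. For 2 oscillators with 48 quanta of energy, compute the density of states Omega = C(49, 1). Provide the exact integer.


Step 1: Use binomial coefficient C(49, 1)
Step 2: Numerator = 49! / 48!
Step 3: Denominator = 1!
Step 4: Omega = 49

49


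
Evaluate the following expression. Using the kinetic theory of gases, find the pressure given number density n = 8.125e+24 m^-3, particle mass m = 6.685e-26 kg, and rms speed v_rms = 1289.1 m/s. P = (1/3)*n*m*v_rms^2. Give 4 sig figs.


Step 1: v_rms^2 = 1289.1^2 = 1.662e+06
Step 2: n*m = 8.125e+24*6.685e-26 = 0.5432
Step 3: P = (1/3)*0.5432*1.662e+06 = 3.009e+05 Pa

3.009e+05


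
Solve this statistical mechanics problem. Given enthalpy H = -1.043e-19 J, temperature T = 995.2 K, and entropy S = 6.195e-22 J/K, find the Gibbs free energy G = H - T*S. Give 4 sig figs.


Step 1: T*S = 995.2 * 6.195e-22 = 6.165e-19 J
Step 2: G = H - T*S = -1.043e-19 - 6.165e-19
Step 3: G = -7.208e-19 J

-7.208e-19


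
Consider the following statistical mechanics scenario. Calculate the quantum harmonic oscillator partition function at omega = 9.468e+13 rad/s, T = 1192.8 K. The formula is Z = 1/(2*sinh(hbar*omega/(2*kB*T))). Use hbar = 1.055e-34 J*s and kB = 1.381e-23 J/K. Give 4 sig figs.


Step 1: Compute x = hbar*omega/(kB*T) = 1.055e-34*9.468e+13/(1.381e-23*1192.8) = 0.6064
Step 2: x/2 = 0.3032
Step 3: sinh(x/2) = 0.3079
Step 4: Z = 1/(2*0.3079) = 1.624

1.624


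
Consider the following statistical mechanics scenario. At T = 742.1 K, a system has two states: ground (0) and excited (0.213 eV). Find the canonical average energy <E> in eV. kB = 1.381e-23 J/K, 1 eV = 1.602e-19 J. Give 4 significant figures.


Step 1: beta*E = 0.213*1.602e-19/(1.381e-23*742.1) = 3.33
Step 2: exp(-beta*E) = 0.03581
Step 3: <E> = 0.213*0.03581/(1+0.03581) = 0.007364 eV

0.007364
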